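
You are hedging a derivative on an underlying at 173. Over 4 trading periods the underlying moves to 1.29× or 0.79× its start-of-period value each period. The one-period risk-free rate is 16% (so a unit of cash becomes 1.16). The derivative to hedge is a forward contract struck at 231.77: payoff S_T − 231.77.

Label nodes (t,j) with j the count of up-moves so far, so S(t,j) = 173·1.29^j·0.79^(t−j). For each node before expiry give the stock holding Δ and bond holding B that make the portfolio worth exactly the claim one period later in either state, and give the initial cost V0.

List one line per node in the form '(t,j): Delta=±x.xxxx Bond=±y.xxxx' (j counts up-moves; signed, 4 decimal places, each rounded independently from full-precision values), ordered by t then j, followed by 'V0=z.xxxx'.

No-arbitrage ⇒ martingale measure with p* = (R−d)/(u−d) = 0.7400.
Terminal values V(4,·): V(4,0)=-164.3864, V(4,1)=-121.7385, V(4,2)=-52.0983, V(4,3)=61.6180, V(4,4)=247.3066
Node (3,0) S=85.2957: V=(p*·-121.7385+(1−p*)·-164.3864)/1.16=-114.5060; Δ=(-121.7385−-164.3864)/(110.0315−67.3836)=1.0000; B=V−Δ·S=-199.8017
Node (3,1) S=139.2804: V=(p*·-52.0983+(1−p*)·-121.7385)/1.16=-60.5213; Δ=(-52.0983−-121.7385)/(179.6717−110.0315)=1.0000; B=V−Δ·S=-199.8017
Node (3,2) S=227.4325: V=(p*·61.6180+(1−p*)·-52.0983)/1.16=27.6308; Δ=(61.6180−-52.0983)/(293.3880−179.6717)=1.0000; B=V−Δ·S=-199.8017
Node (3,3) S=371.3772: V=(p*·247.3066+(1−p*)·61.6180)/1.16=171.5755; Δ=(247.3066−61.6180)/(479.0766−293.3880)=1.0000; B=V−Δ·S=-199.8017
Node (2,0) S=107.9693: V=(p*·-60.5213+(1−p*)·-114.5060)/1.16=-64.2736; Δ=(-60.5213−-114.5060)/(139.2804−85.2957)=1.0000; B=V−Δ·S=-172.2429
Node (2,1) S=176.3043: V=(p*·27.6308+(1−p*)·-60.5213)/1.16=4.0614; Δ=(27.6308−-60.5213)/(227.4325−139.2804)=1.0000; B=V−Δ·S=-172.2429
Node (2,2) S=287.8893: V=(p*·171.5755+(1−p*)·27.6308)/1.16=115.6464; Δ=(171.5755−27.6308)/(371.3772−227.4325)=1.0000; B=V−Δ·S=-172.2429
Node (1,0) S=136.6700: V=(p*·4.0614+(1−p*)·-64.2736)/1.16=-11.8152; Δ=(4.0614−-64.2736)/(176.3043−107.9693)=1.0000; B=V−Δ·S=-148.4852
Node (1,1) S=223.1700: V=(p*·115.6464+(1−p*)·4.0614)/1.16=74.6848; Δ=(115.6464−4.0614)/(287.8893−176.3043)=1.0000; B=V−Δ·S=-148.4852
Node (0,0) S=173.0000: V=(p*·74.6848+(1−p*)·-11.8152)/1.16=44.9955; Δ=(74.6848−-11.8152)/(223.1700−136.6700)=1.0000; B=V−Δ·S=-128.0045
Each (Δ,B) replicates both successor values, so the strategy is self-financing and V0 is arbitrage-free.

(0,0): Delta=1.0000 Bond=-128.0045
(1,0): Delta=1.0000 Bond=-148.4852
(1,1): Delta=1.0000 Bond=-148.4852
(2,0): Delta=1.0000 Bond=-172.2429
(2,1): Delta=1.0000 Bond=-172.2429
(2,2): Delta=1.0000 Bond=-172.2429
(3,0): Delta=1.0000 Bond=-199.8017
(3,1): Delta=1.0000 Bond=-199.8017
(3,2): Delta=1.0000 Bond=-199.8017
(3,3): Delta=1.0000 Bond=-199.8017
V0=44.9955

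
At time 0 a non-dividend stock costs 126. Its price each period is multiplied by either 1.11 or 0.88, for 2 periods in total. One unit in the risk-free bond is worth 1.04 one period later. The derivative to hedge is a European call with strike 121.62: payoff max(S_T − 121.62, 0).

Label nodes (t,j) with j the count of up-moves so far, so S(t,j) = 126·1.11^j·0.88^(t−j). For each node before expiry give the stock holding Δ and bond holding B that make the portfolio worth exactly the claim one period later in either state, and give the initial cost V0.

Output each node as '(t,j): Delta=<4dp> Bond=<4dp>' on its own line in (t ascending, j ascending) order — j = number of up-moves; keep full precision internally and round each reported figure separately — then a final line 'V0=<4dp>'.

Under the risk-neutral measure, an up-move has probability p* = (R−d)/(u−d) = 0.6957 and values discount at R = 1.04.
Terminal payoffs: V(2,0)=0.0000, V(2,1)=1.4568, V(2,2)=33.6246
Node (1,0) S=110.8800: V=(p*·1.4568+(1−p*)·0.0000)/1.04=0.9744; Δ=(1.4568−0.0000)/(123.0768−97.5744)=0.0571; B=V−Δ·S=-5.3595
Node (1,1) S=139.8600: V=(p*·33.6246+(1−p*)·1.4568)/1.04=22.9177; Δ=(33.6246−1.4568)/(155.2446−123.0768)=1.0000; B=V−Δ·S=-116.9423
Node (0,0) S=126.0000: V=(p*·22.9177+(1−p*)·0.9744)/1.04=15.6147; Δ=(22.9177−0.9744)/(139.8600−110.8800)=0.7572; B=V−Δ·S=-79.7907
Root portfolio cost Δ·126+B reproduces V0=15.6147.

(0,0): Delta=0.7572 Bond=-79.7907
(1,0): Delta=0.0571 Bond=-5.3595
(1,1): Delta=1.0000 Bond=-116.9423
V0=15.6147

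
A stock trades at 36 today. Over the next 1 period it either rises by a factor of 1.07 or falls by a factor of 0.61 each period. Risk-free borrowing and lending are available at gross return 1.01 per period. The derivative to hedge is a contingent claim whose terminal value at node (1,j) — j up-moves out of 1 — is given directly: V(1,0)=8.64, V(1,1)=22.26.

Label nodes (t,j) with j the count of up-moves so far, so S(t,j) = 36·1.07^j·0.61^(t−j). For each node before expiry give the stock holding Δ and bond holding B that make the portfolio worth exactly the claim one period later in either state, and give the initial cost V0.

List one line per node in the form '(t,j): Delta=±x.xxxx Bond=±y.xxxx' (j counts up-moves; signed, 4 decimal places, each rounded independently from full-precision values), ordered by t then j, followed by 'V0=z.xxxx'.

(0,0): Delta=0.8225 Bond=-9.3280
V0=20.2807

Since d<R<u, set p* = (R−d)/(u−d) = 0.8696; price each node as the discounted p*-expectation of its children.
Terminal payoffs: V(1,0)=8.6400, V(1,1)=22.2600
Node (0,0) S=36.0000: V=(p*·22.2600+(1−p*)·8.6400)/1.01=20.2807; Δ=(22.2600−8.6400)/(38.5200−21.9600)=0.8225; B=V−Δ·S=-9.3280
Root portfolio cost Δ·36+B reproduces V0=20.2807.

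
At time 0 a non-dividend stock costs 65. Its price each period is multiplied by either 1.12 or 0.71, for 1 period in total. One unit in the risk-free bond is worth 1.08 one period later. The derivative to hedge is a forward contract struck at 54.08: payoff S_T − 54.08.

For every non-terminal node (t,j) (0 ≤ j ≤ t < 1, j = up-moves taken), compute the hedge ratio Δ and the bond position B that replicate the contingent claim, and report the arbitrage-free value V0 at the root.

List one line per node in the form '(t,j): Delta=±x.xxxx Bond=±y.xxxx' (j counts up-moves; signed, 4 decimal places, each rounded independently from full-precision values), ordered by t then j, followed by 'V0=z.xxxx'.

Under the risk-neutral measure, an up-move has probability p* = (R−d)/(u−d) = 0.9024 and values discount at R = 1.08.
At expiry t=1: V(1,0)=-7.9300, V(1,1)=18.7200
Node (0,0) S=65.0000: V=(p*·18.7200+(1−p*)·-7.9300)/1.08=14.9259; Δ=(18.7200−-7.9300)/(72.8000−46.1500)=1.0000; B=V−Δ·S=-50.0741
Each (Δ,B) replicates both successor values, so the strategy is self-financing and V0 is arbitrage-free.

(0,0): Delta=1.0000 Bond=-50.0741
V0=14.9259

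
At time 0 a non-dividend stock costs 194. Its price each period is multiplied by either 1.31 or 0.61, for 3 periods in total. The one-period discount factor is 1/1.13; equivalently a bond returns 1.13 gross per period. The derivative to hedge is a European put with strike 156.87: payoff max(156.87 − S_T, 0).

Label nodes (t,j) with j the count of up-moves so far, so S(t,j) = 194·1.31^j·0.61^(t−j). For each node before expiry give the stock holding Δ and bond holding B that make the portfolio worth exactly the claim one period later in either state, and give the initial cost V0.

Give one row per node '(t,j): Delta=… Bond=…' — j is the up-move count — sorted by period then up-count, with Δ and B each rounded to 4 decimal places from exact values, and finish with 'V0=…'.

(0,0): Delta=-0.1565 Bond=38.0609
(1,0): Delta=-0.6333 Bond=99.4236
(1,1): Delta=-0.0797 Bond=23.4807
(2,0): Delta=-1.0000 Bond=138.8230
(2,1): Delta=-0.5741 Bond=103.1845
(2,2): Delta=0.0000 Bond=0.0000
V0=7.6926

The replicating-portfolio and risk-neutral prices coincide; use p* = (1.13−0.61)/(1.31−0.61) = 0.7429 for the latter.
At expiry t=3: V(3,0)=112.8357, V(3,1)=62.3045, V(3,2)=0.0000, V(3,3)=0.0000
  t=2,j=0: stock 72.1874 → up 94.5655 (V=62.3045), down 44.0343 (V=112.8357). Price 66.6356; hedge Δ=-1.0000, bond B=138.8230.
  t=2,j=1: stock 155.0254 → up 203.0833 (V=0.0000), down 94.5655 (V=62.3045). Price 14.1780; hedge Δ=-0.5741, bond B=103.1845.
  t=2,j=2: stock 332.9234 → up 436.1297 (V=0.0000), down 203.0833 (V=0.0000). Price 0.0000; hedge Δ=0.0000, bond B=0.0000.
  t=1,j=0: stock 118.3400 → up 155.0254 (V=14.1780), down 72.1874 (V=66.6356). Price 24.4842; hedge Δ=-0.6333, bond B=99.4236.
  t=1,j=1: stock 254.1400 → up 332.9234 (V=0.0000), down 155.0254 (V=14.1780). Price 3.2264; hedge Δ=-0.0797, bond B=23.4807.
  t=0,j=0: stock 194.0000 → up 254.1400 (V=3.2264), down 118.3400 (V=24.4842). Price 7.6926; hedge Δ=-0.1565, bond B=38.0609.
Self-financing check: at every node Δ·S+B equals the discounted successor values.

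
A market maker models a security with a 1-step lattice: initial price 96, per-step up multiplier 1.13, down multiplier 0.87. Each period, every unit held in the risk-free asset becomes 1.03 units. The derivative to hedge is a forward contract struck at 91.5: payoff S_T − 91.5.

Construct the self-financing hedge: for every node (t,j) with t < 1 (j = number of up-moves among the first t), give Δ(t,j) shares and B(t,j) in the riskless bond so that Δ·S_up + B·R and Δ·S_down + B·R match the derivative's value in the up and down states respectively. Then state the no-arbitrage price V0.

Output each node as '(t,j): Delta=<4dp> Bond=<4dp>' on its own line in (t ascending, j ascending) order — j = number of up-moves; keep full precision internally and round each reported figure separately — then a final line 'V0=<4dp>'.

No-arbitrage ⇒ martingale measure with p* = (R−d)/(u−d) = 0.6154.
Terminal values V(1,·): V(1,0)=-7.9800, V(1,1)=16.9800
Node (0,0) S=96.0000: V=(p*·16.9800+(1−p*)·-7.9800)/1.03=7.1650; Δ=(16.9800−-7.9800)/(108.4800−83.5200)=1.0000; B=V−Δ·S=-88.8350
Self-financing check: at every node Δ·S+B equals the discounted successor values.

(0,0): Delta=1.0000 Bond=-88.8350
V0=7.1650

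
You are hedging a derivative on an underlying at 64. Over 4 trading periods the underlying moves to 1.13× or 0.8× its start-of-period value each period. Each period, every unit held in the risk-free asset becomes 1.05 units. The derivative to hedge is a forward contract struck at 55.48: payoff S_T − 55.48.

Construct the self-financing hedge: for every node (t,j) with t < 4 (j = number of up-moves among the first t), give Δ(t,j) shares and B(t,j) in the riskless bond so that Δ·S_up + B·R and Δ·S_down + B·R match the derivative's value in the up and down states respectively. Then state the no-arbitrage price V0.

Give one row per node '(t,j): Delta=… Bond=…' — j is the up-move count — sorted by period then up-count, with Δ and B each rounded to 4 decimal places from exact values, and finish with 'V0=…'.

Under the risk-neutral measure, an up-move has probability p* = (R−d)/(u−d) = 0.7576 and values discount at R = 1.05.
Terminal values V(4,·): V(4,0)=-29.2656, V(4,1)=-18.4522, V(4,2)=-3.1782, V(4,3)=18.3963, V(4,4)=48.8703
(3,0): S=32.7680. Δ = (V_up−V_dn)/(S_up−S_dn) = (-18.4522−-29.2656)/(37.0278−26.2144) = 1.0000. V = [p*·-18.4522 + (1−p*)·-29.2656]/1.05 = -20.0701. B = V − Δ·S = -52.8381.
(3,1): S=46.2848. Δ = (V_up−V_dn)/(S_up−S_dn) = (-3.1782−-18.4522)/(52.3018−37.0278) = 1.0000. V = [p*·-3.1782 + (1−p*)·-18.4522]/1.05 = -6.5533. B = V − Δ·S = -52.8381.
(3,2): S=65.3773. Δ = (V_up−V_dn)/(S_up−S_dn) = (18.3963−-3.1782)/(73.8763−52.3018) = 1.0000. V = [p*·18.3963 + (1−p*)·-3.1782]/1.05 = 12.5392. B = V − Δ·S = -52.8381.
(3,3): S=92.3454. Δ = (V_up−V_dn)/(S_up−S_dn) = (48.8703−18.3963)/(104.3503−73.8763) = 1.0000. V = [p*·48.8703 + (1−p*)·18.3963]/1.05 = 39.5073. B = V − Δ·S = -52.8381.
(2,0): S=40.9600. Δ = (V_up−V_dn)/(S_up−S_dn) = (-6.5533−-20.0701)/(46.2848−32.7680) = 1.0000. V = [p*·-6.5533 + (1−p*)·-20.0701]/1.05 = -9.3620. B = V − Δ·S = -50.3220.
(2,1): S=57.8560. Δ = (V_up−V_dn)/(S_up−S_dn) = (12.5392−-6.5533)/(65.3773−46.2848) = 1.0000. V = [p*·12.5392 + (1−p*)·-6.5533]/1.05 = 7.5340. B = V − Δ·S = -50.3220.
(2,2): S=81.7216. Δ = (V_up−V_dn)/(S_up−S_dn) = (39.5073−12.5392)/(92.3454−65.3773) = 1.0000. V = [p*·39.5073 + (1−p*)·12.5392]/1.05 = 31.3996. B = V − Δ·S = -50.3220.
(1,0): S=51.2000. Δ = (V_up−V_dn)/(S_up−S_dn) = (7.5340−-9.3620)/(57.8560−40.9600) = 1.0000. V = [p*·7.5340 + (1−p*)·-9.3620]/1.05 = 3.2743. B = V − Δ·S = -47.9257.
(1,1): S=72.3200. Δ = (V_up−V_dn)/(S_up−S_dn) = (31.3996−7.5340)/(81.7216−57.8560) = 1.0000. V = [p*·31.3996 + (1−p*)·7.5340]/1.05 = 24.3943. B = V − Δ·S = -47.9257.
(0,0): S=64.0000. Δ = (V_up−V_dn)/(S_up−S_dn) = (24.3943−3.2743)/(72.3200−51.2000) = 1.0000. V = [p*·24.3943 + (1−p*)·3.2743]/1.05 = 18.3565. B = V − Δ·S = -45.6435.
Self-financing check: at every node Δ·S+B equals the discounted successor values.

(0,0): Delta=1.0000 Bond=-45.6435
(1,0): Delta=1.0000 Bond=-47.9257
(1,1): Delta=1.0000 Bond=-47.9257
(2,0): Delta=1.0000 Bond=-50.3220
(2,1): Delta=1.0000 Bond=-50.3220
(2,2): Delta=1.0000 Bond=-50.3220
(3,0): Delta=1.0000 Bond=-52.8381
(3,1): Delta=1.0000 Bond=-52.8381
(3,2): Delta=1.0000 Bond=-52.8381
(3,3): Delta=1.0000 Bond=-52.8381
V0=18.3565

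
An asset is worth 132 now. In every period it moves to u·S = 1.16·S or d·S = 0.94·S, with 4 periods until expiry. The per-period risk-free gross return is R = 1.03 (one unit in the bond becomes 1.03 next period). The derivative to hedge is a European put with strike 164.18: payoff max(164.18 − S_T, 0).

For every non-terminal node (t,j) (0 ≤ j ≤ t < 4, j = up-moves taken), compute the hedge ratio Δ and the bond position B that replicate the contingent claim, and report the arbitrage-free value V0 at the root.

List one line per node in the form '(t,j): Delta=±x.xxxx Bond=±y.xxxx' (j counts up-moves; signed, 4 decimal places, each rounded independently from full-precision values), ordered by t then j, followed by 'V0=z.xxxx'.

(0,0): Delta=-0.6264 Bond=102.6648
(1,0): Delta=-0.8295 Bond=130.9462
(1,1): Delta=-0.3887 Bond=69.3426
(2,0): Delta=-1.0000 Bond=154.7554
(2,1): Delta=-0.6300 Bond=106.1580
(2,2): Delta=-0.1062 Bond=21.2501
(3,0): Delta=-1.0000 Bond=159.3981
(3,1): Delta=-1.0000 Bond=159.3981
(3,2): Delta=-0.1970 Bond=37.0405
(3,3): Delta=0.0000 Bond=0.0000
V0=19.9746

Risk-neutral probability p* = (R−d)/(u−d) = (1.03−0.94)/(1.16−0.94) = 0.4091.
Terminal values V(4,·): V(4,0)=61.1211, V(4,1)=37.0010, V(4,2)=7.2357, V(4,3)=0.0000, V(4,4)=0.0000
(3,0): S=109.6371. Δ = (V_up−V_dn)/(S_up−S_dn) = (37.0010−61.1211)/(127.1790−103.0589) = -1.0000. V = [p*·37.0010 + (1−p*)·61.1211]/1.03 = 49.7610. B = V − Δ·S = 159.3981.
(3,1): S=135.2968. Δ = (V_up−V_dn)/(S_up−S_dn) = (7.2357−37.0010)/(156.9443−127.1790) = -1.0000. V = [p*·7.2357 + (1−p*)·37.0010]/1.03 = 24.1012. B = V − Δ·S = 159.3981.
(3,2): S=166.9620. Δ = (V_up−V_dn)/(S_up−S_dn) = (0.0000−7.2357)/(193.6760−156.9443) = -0.1970. V = [p*·0.0000 + (1−p*)·7.2357]/1.03 = 4.1511. B = V − Δ·S = 37.0405.
(3,3): S=206.0383. Δ = (V_up−V_dn)/(S_up−S_dn) = (0.0000−0.0000)/(239.0044−193.6760) = 0.0000. V = [p*·0.0000 + (1−p*)·0.0000]/1.03 = 0.0000. B = V − Δ·S = 0.0000.
(2,0): S=116.6352. Δ = (V_up−V_dn)/(S_up−S_dn) = (24.1012−49.7610)/(135.2968−109.6371) = -1.0000. V = [p*·24.1012 + (1−p*)·49.7610]/1.03 = 38.1202. B = V − Δ·S = 154.7554.
(2,1): S=143.9328. Δ = (V_up−V_dn)/(S_up−S_dn) = (4.1511−24.1012)/(166.9620−135.2968) = -0.6300. V = [p*·4.1511 + (1−p*)·24.1012]/1.03 = 15.4755. B = V − Δ·S = 106.1580.
(2,2): S=177.6192. Δ = (V_up−V_dn)/(S_up−S_dn) = (0.0000−4.1511)/(206.0383−166.9620) = -0.1062. V = [p*·0.0000 + (1−p*)·4.1511]/1.03 = 2.3815. B = V − Δ·S = 21.2501.
(1,0): S=124.0800. Δ = (V_up−V_dn)/(S_up−S_dn) = (15.4755−38.1202)/(143.9328−116.6352) = -0.8295. V = [p*·15.4755 + (1−p*)·38.1202]/1.03 = 28.0160. B = V − Δ·S = 130.9462.
(1,1): S=153.1200. Δ = (V_up−V_dn)/(S_up−S_dn) = (2.3815−15.4755)/(177.6192−143.9328) = -0.3887. V = [p*·2.3815 + (1−p*)·15.4755]/1.03 = 9.8242. B = V − Δ·S = 69.3426.
(0,0): S=132.0000. Δ = (V_up−V_dn)/(S_up−S_dn) = (9.8242−28.0160)/(153.1200−124.0800) = -0.6264. V = [p*·9.8242 + (1−p*)·28.0160]/1.03 = 19.9746. B = V − Δ·S = 102.6648.
Self-financing check: at every node Δ·S+B equals the discounted successor values.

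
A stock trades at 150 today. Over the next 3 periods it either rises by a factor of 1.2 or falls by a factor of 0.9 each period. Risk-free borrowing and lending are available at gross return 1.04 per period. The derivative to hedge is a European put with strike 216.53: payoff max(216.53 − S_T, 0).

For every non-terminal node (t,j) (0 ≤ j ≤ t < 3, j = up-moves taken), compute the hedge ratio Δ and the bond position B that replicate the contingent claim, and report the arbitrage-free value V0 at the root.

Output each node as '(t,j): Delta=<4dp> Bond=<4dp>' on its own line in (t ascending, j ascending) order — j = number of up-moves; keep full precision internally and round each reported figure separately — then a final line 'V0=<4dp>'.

(0,0): Delta=-0.8091 Bond=167.7112
(1,0): Delta=-1.0000 Bond=200.1942
(1,1): Delta=-0.6454 Bond=144.9630
(2,0): Delta=-1.0000 Bond=208.2019
(2,1): Delta=-1.0000 Bond=208.2019
(2,2): Delta=-0.3415 Bond=85.1154
V0=46.3495

Since d<R<u, set p* = (R−d)/(u−d) = 0.4667; price each node as the discounted p*-expectation of its children.
At expiry t=3: V(3,0)=107.1800, V(3,1)=70.7300, V(3,2)=22.1300, V(3,3)=0.0000
(2,0): S=121.5000. Δ = (V_up−V_dn)/(S_up−S_dn) = (70.7300−107.1800)/(145.8000−109.3500) = -1.0000. V = [p*·70.7300 + (1−p*)·107.1800]/1.04 = 86.7019. B = V − Δ·S = 208.2019.
(2,1): S=162.0000. Δ = (V_up−V_dn)/(S_up−S_dn) = (22.1300−70.7300)/(194.4000−145.8000) = -1.0000. V = [p*·22.1300 + (1−p*)·70.7300]/1.04 = 46.2019. B = V − Δ·S = 208.2019.
(2,2): S=216.0000. Δ = (V_up−V_dn)/(S_up−S_dn) = (0.0000−22.1300)/(259.2000−194.4000) = -0.3415. V = [p*·0.0000 + (1−p*)·22.1300]/1.04 = 11.3487. B = V − Δ·S = 85.1154.
(1,0): S=135.0000. Δ = (V_up−V_dn)/(S_up−S_dn) = (46.2019−86.7019)/(162.0000−121.5000) = -1.0000. V = [p*·46.2019 + (1−p*)·86.7019]/1.04 = 65.1942. B = V − Δ·S = 200.1942.
(1,1): S=180.0000. Δ = (V_up−V_dn)/(S_up−S_dn) = (11.3487−46.2019)/(216.0000−162.0000) = -0.6454. V = [p*·11.3487 + (1−p*)·46.2019]/1.04 = 28.7857. B = V − Δ·S = 144.9630.
(0,0): S=150.0000. Δ = (V_up−V_dn)/(S_up−S_dn) = (28.7857−65.1942)/(180.0000−135.0000) = -0.8091. V = [p*·28.7857 + (1−p*)·65.1942]/1.04 = 46.3495. B = V − Δ·S = 167.7112.
Self-financing check: at every node Δ·S+B equals the discounted successor values.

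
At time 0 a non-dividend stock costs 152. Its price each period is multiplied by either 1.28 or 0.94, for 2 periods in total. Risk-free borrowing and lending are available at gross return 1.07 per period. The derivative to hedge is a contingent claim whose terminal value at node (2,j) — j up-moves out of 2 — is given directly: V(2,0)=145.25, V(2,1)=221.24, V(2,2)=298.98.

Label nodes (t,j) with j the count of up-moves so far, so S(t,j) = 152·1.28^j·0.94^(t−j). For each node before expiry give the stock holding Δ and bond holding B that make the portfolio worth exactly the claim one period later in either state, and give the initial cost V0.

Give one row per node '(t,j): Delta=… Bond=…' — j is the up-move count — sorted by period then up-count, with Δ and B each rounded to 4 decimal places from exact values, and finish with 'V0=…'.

(0,0): Delta=1.3863 Bond=-32.8718
(1,0): Delta=1.5642 Bond=-60.5981
(1,1): Delta=1.1752 Bond=5.8988
V0=177.8460

Under the risk-neutral measure, an up-move has probability p* = (R−d)/(u−d) = 0.3824 and values discount at R = 1.07.
At expiry t=2: V(2,0)=145.2500, V(2,1)=221.2400, V(2,2)=298.9800
Node (1,0) S=142.8800: V=(p*·221.2400+(1−p*)·145.2500)/1.07=162.9019; Δ=(221.2400−145.2500)/(182.8864−134.3072)=1.5642; B=V−Δ·S=-60.5981
Node (1,1) S=194.5600: V=(p*·298.9800+(1−p*)·221.2400)/1.07=234.5459; Δ=(298.9800−221.2400)/(249.0368−182.8864)=1.1752; B=V−Δ·S=5.8988
Node (0,0) S=152.0000: V=(p*·234.5459+(1−p*)·162.9019)/1.07=177.8460; Δ=(234.5459−162.9019)/(194.5600−142.8800)=1.3863; B=V−Δ·S=-32.8718
Self-financing check: at every node Δ·S+B equals the discounted successor values.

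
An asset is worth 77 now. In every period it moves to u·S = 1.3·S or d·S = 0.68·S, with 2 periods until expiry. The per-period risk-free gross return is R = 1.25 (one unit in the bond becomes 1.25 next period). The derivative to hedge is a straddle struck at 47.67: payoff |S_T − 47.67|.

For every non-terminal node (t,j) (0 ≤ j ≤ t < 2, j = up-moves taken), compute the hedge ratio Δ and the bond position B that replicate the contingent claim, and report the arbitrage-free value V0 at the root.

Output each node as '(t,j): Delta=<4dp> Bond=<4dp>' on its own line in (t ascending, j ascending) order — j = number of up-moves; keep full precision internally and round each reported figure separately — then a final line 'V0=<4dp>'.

Under the risk-neutral measure, an up-move has probability p* = (R−d)/(u−d) = 0.9194 and values discount at R = 1.25.
Terminal values V(2,·): V(2,0)=12.0652, V(2,1)=20.3980, V(2,2)=82.4600
  t=1,j=0: stock 52.3600 → up 68.0680 (V=20.3980), down 35.6048 (V=12.0652). Price 15.7808; hedge Δ=0.2567, bond B=2.3408.
  t=1,j=1: stock 100.1000 → up 130.1300 (V=82.4600), down 68.0680 (V=20.3980). Price 61.9640; hedge Δ=1.0000, bond B=-38.1360.
  t=0,j=0: stock 77.0000 → up 100.1000 (V=61.9640), down 52.3600 (V=15.7808). Price 46.5916; hedge Δ=0.9674, bond B=-27.8974.
Each (Δ,B) replicates both successor values, so the strategy is self-financing and V0 is arbitrage-free.

(0,0): Delta=0.9674 Bond=-27.8974
(1,0): Delta=0.2567 Bond=2.3408
(1,1): Delta=1.0000 Bond=-38.1360
V0=46.5916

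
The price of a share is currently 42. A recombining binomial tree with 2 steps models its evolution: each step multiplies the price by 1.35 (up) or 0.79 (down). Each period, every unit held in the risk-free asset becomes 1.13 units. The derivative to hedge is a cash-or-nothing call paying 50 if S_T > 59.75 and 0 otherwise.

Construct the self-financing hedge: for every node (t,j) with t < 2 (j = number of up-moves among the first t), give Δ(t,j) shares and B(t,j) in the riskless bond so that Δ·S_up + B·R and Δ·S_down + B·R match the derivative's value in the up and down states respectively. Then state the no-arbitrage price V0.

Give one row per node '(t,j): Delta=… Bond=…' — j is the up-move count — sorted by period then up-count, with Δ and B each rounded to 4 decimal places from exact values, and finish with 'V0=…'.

No-arbitrage ⇒ martingale measure with p* = (R−d)/(u−d) = 0.6071.
Payoff layer (t=2): V(2,0)=0.0000, V(2,1)=0.0000, V(2,2)=50.0000
(1,0): S=33.1800. Δ = (V_up−V_dn)/(S_up−S_dn) = (0.0000−0.0000)/(44.7930−26.2122) = 0.0000. V = [p*·0.0000 + (1−p*)·0.0000]/1.13 = 0.0000. B = V − Δ·S = 0.0000.
(1,1): S=56.7000. Δ = (V_up−V_dn)/(S_up−S_dn) = (50.0000−0.0000)/(76.5450−44.7930) = 1.5747. V = [p*·50.0000 + (1−p*)·0.0000]/1.13 = 26.8647. B = V − Δ·S = -62.4210.
(0,0): S=42.0000. Δ = (V_up−V_dn)/(S_up−S_dn) = (26.8647−0.0000)/(56.7000−33.1800) = 1.1422. V = [p*·26.8647 + (1−p*)·0.0000]/1.13 = 14.4343. B = V − Δ·S = -33.5385.
The time-0 hedge costs 14.4343, which is the no-arbitrage price.

(0,0): Delta=1.1422 Bond=-33.5385
(1,0): Delta=0.0000 Bond=0.0000
(1,1): Delta=1.5747 Bond=-62.4210
V0=14.4343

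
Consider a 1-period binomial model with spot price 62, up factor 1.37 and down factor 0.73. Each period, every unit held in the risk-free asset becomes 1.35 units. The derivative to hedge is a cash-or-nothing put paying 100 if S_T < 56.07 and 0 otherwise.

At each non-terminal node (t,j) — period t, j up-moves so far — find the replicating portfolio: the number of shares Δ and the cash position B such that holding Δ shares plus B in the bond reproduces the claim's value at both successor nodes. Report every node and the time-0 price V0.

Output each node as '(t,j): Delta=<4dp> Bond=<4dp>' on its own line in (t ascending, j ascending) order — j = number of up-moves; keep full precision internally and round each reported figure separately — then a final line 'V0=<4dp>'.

(0,0): Delta=-2.5202 Bond=158.5648
V0=2.3148

No-arbitrage ⇒ martingale measure with p* = (R−d)/(u−d) = 0.9688.
Payoff layer (t=1): V(1,0)=100.0000, V(1,1)=0.0000
Node (0,0) S=62.0000: V=(p*·0.0000+(1−p*)·100.0000)/1.35=2.3148; Δ=(0.0000−100.0000)/(84.9400−45.2600)=-2.5202; B=V−Δ·S=158.5648
Each (Δ,B) replicates both successor values, so the strategy is self-financing and V0 is arbitrage-free.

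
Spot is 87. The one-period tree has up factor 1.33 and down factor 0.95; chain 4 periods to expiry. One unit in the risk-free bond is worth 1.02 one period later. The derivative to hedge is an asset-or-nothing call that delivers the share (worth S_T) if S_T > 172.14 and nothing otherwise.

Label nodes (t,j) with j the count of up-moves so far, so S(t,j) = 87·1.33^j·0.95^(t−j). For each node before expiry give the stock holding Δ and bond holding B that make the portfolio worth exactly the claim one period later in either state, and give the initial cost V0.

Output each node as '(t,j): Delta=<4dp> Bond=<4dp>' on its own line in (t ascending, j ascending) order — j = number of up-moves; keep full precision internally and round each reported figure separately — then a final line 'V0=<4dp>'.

Under the risk-neutral measure, an up-move has probability p* = (R−d)/(u−d) = 0.1842 and values discount at R = 1.02.
Payoff layer (t=4): V(4,0)=0.0000, V(4,1)=0.0000, V(4,2)=0.0000, V(4,3)=194.4454, V(4,4)=272.2236
Node (3,0) S=74.5916: V=(p*·0.0000+(1−p*)·0.0000)/1.02=0.0000; Δ=(0.0000−0.0000)/(99.2069−70.8620)=0.0000; B=V−Δ·S=0.0000
Node (3,1) S=104.4283: V=(p*·0.0000+(1−p*)·0.0000)/1.02=0.0000; Δ=(0.0000−0.0000)/(138.8896−99.2069)=0.0000; B=V−Δ·S=0.0000
Node (3,2) S=146.1996: V=(p*·194.4454+(1−p*)·0.0000)/1.02=35.1166; Δ=(194.4454−0.0000)/(194.4454−138.8896)=3.5000; B=V−Δ·S=-476.5820
Node (3,3) S=204.6794: V=(p*·272.2236+(1−p*)·194.4454)/1.02=204.6794; Δ=(272.2236−194.4454)/(272.2236−194.4454)=1.0000; B=V−Δ·S=0.0000
Node (2,0) S=78.5175: V=(p*·0.0000+(1−p*)·0.0000)/1.02=0.0000; Δ=(0.0000−0.0000)/(104.4283−74.5916)=0.0000; B=V−Δ·S=0.0000
Node (2,1) S=109.9245: V=(p*·35.1166+(1−p*)·0.0000)/1.02=6.3420; Δ=(35.1166−0.0000)/(146.1996−104.4283)=0.8407; B=V−Δ·S=-86.0700
Node (2,2) S=153.8943: V=(p*·204.6794+(1−p*)·35.1166)/1.02=65.0508; Δ=(204.6794−35.1166)/(204.6794−146.1996)=2.8995; B=V−Δ·S=-381.1672
Node (1,0) S=82.6500: V=(p*·6.3420+(1−p*)·0.0000)/1.02=1.1454; Δ=(6.3420−0.0000)/(109.9245−78.5175)=0.2019; B=V−Δ·S=-15.5441
Node (1,1) S=115.7100: V=(p*·65.0508+(1−p*)·6.3420)/1.02=16.8204; Δ=(65.0508−6.3420)/(153.8943−109.9245)=1.3352; B=V−Δ·S=-137.6765
Node (0,0) S=87.0000: V=(p*·16.8204+(1−p*)·1.1454)/1.02=3.9538; Δ=(16.8204−1.1454)/(115.7100−82.6500)=0.4741; B=V−Δ·S=-37.2963
The time-0 hedge costs 3.9538, which is the no-arbitrage price.

(0,0): Delta=0.4741 Bond=-37.2963
(1,0): Delta=0.2019 Bond=-15.5441
(1,1): Delta=1.3352 Bond=-137.6765
(2,0): Delta=0.0000 Bond=0.0000
(2,1): Delta=0.8407 Bond=-86.0700
(2,2): Delta=2.8995 Bond=-381.1672
(3,0): Delta=0.0000 Bond=0.0000
(3,1): Delta=0.0000 Bond=0.0000
(3,2): Delta=3.5000 Bond=-476.5820
(3,3): Delta=1.0000 Bond=0.0000
V0=3.9538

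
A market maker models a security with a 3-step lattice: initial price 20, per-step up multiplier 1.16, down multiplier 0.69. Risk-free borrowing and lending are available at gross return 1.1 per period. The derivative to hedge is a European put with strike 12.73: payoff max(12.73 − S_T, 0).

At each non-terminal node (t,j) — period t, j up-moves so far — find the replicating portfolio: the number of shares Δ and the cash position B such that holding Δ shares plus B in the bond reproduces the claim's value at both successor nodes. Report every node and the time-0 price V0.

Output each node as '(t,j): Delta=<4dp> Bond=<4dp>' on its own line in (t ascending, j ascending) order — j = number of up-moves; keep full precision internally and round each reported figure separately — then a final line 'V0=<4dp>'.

(0,0): Delta=-0.0394 Bond=0.8516
(1,0): Delta=-0.2860 Bond=4.3403
(1,1): Delta=-0.0179 Bond=0.4386
(2,0): Delta=-1.0000 Bond=11.5727
(2,1): Delta=-0.2239 Bond=3.7795
(2,2): Delta=0.0000 Bond=0.0000
V0=0.0636

Since d<R<u, set p* = (R−d)/(u−d) = 0.8723; price each node as the discounted p*-expectation of its children.
At expiry t=3: V(3,0)=6.1598, V(3,1)=1.6845, V(3,2)=0.0000, V(3,3)=0.0000
Node (2,0) S=9.5220: V=(p*·1.6845+(1−p*)·6.1598)/1.1=2.0507; Δ=(1.6845−6.1598)/(11.0455−6.5702)=-1.0000; B=V−Δ·S=11.5727
Node (2,1) S=16.0080: V=(p*·0.0000+(1−p*)·1.6845)/1.1=0.1955; Δ=(0.0000−1.6845)/(18.5693−11.0455)=-0.2239; B=V−Δ·S=3.7795
Node (2,2) S=26.9120: V=(p*·0.0000+(1−p*)·0.0000)/1.1=0.0000; Δ=(0.0000−0.0000)/(31.2179−18.5693)=0.0000; B=V−Δ·S=0.0000
Node (1,0) S=13.8000: V=(p*·0.1955+(1−p*)·2.0507)/1.1=0.3930; Δ=(0.1955−2.0507)/(16.0080−9.5220)=-0.2860; B=V−Δ·S=4.3403
Node (1,1) S=23.2000: V=(p*·0.0000+(1−p*)·0.1955)/1.1=0.0227; Δ=(0.0000−0.1955)/(26.9120−16.0080)=-0.0179; B=V−Δ·S=0.4386
Node (0,0) S=20.0000: V=(p*·0.0227+(1−p*)·0.3930)/1.1=0.0636; Δ=(0.0227−0.3930)/(23.2000−13.8000)=-0.0394; B=V−Δ·S=0.8516
The time-0 hedge costs 0.0636, which is the no-arbitrage price.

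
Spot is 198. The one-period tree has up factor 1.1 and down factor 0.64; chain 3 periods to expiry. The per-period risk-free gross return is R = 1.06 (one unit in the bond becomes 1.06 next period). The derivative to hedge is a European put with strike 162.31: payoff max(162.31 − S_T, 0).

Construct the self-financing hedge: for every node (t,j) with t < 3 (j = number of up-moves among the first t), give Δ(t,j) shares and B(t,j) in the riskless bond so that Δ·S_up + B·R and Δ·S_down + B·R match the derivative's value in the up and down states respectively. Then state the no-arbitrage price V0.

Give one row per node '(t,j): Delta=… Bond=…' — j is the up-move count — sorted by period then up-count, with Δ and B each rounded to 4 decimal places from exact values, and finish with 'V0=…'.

Since d<R<u, set p* = (R−d)/(u−d) = 0.9130; price each node as the discounted p*-expectation of its children.
Terminal payoffs: V(3,0)=110.4055, V(3,1)=73.0991, V(3,2)=8.9788, V(3,3)=0.0000
  t=2,j=0: stock 81.1008 → up 89.2109 (V=73.0991), down 51.9045 (V=110.4055). Price 72.0218; hedge Δ=-1.0000, bond B=153.1226.
  t=2,j=1: stock 139.3920 → up 153.3312 (V=8.9788), down 89.2109 (V=73.0991). Price 13.7306; hedge Δ=-1.0000, bond B=153.1226.
  t=2,j=2: stock 239.5800 → up 263.5380 (V=0.0000), down 153.3312 (V=8.9788). Price 0.7366; hedge Δ=-0.0815, bond B=20.2557.
  t=1,j=0: stock 126.7200 → up 139.3920 (V=13.7306), down 81.1008 (V=72.0218). Price 17.7353; hedge Δ=-1.0000, bond B=144.4553.
  t=1,j=1: stock 217.8000 → up 239.5800 (V=0.7366), down 139.3920 (V=13.7306). Price 1.7608; hedge Δ=-0.1297, bond B=30.0088.
  t=0,j=0: stock 198.0000 → up 217.8000 (V=1.7608), down 126.7200 (V=17.7353). Price 2.9716; hedge Δ=-0.1754, bond B=37.6988.
Root portfolio cost Δ·198+B reproduces V0=2.9716.

(0,0): Delta=-0.1754 Bond=37.6988
(1,0): Delta=-1.0000 Bond=144.4553
(1,1): Delta=-0.1297 Bond=30.0088
(2,0): Delta=-1.0000 Bond=153.1226
(2,1): Delta=-1.0000 Bond=153.1226
(2,2): Delta=-0.0815 Bond=20.2557
V0=2.9716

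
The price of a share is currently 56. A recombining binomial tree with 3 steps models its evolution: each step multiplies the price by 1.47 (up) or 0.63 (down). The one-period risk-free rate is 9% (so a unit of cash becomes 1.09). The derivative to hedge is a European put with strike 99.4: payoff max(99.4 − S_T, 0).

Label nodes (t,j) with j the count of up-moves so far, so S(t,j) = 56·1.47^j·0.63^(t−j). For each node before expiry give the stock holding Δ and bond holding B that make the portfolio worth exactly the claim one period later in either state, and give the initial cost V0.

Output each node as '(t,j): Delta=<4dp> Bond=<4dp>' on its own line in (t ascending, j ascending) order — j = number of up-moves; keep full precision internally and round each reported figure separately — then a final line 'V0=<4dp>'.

(0,0): Delta=-0.5789 Bond=63.1241
(1,0): Delta=-1.0000 Bond=83.6630
(1,1): Delta=-0.4298 Bond=56.5314
(2,0): Delta=-1.0000 Bond=91.1927
(2,1): Delta=-1.0000 Bond=91.1927
(2,2): Delta=-0.2279 Bond=37.1890
V0=30.7078

Under the risk-neutral measure, an up-move has probability p* = (R−d)/(u−d) = 0.5476 and values discount at R = 1.09.
At expiry t=3: V(3,0)=85.3974, V(3,1)=66.7272, V(3,2)=23.1634, V(3,3)=0.0000
  t=2,j=0: stock 22.2264 → up 32.6728 (V=66.7272), down 14.0026 (V=85.3974). Price 68.9663; hedge Δ=-1.0000, bond B=91.1927.
  t=2,j=1: stock 51.8616 → up 76.2366 (V=23.1634), down 32.6728 (V=66.7272). Price 39.3311; hedge Δ=-1.0000, bond B=91.1927.
  t=2,j=2: stock 121.0104 → up 177.8853 (V=0.0000), down 76.2366 (V=23.1634). Price 9.6135; hedge Δ=-0.2279, bond B=37.1890.
  t=1,j=0: stock 35.2800 → up 51.8616 (V=39.3311), down 22.2264 (V=68.9663). Price 48.3830; hedge Δ=-1.0000, bond B=83.6630.
  t=1,j=1: stock 82.3200 → up 121.0104 (V=9.6135), down 51.8616 (V=39.3311). Price 21.1534; hedge Δ=-0.4298, bond B=56.5314.
  t=0,j=0: stock 56.0000 → up 82.3200 (V=21.1534), down 35.2800 (V=48.3830). Price 30.7078; hedge Δ=-0.5789, bond B=63.1241.
Check: Δ(0,0)·S0 + B(0,0) = 30.7078 = V0.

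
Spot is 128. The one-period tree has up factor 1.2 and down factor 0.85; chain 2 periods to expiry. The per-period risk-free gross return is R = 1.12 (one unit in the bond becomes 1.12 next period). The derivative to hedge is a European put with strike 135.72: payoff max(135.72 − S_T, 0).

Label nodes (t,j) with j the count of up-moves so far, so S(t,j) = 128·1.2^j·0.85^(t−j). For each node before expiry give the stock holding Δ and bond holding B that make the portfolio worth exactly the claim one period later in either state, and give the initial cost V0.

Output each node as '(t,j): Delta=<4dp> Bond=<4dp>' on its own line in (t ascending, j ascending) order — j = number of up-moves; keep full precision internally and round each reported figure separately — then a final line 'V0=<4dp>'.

(0,0): Delta=-0.2528 Bond=35.6102
(1,0): Delta=-1.0000 Bond=121.1786
(1,1): Delta=-0.0960 Bond=15.7959
V0=3.2516

No-arbitrage ⇒ martingale measure with p* = (R−d)/(u−d) = 0.7714.
Payoff layer (t=2): V(2,0)=43.2400, V(2,1)=5.1600, V(2,2)=0.0000
Node (1,0) S=108.8000: V=(p*·5.1600+(1−p*)·43.2400)/1.12=12.3786; Δ=(5.1600−43.2400)/(130.5600−92.4800)=-1.0000; B=V−Δ·S=121.1786
Node (1,1) S=153.6000: V=(p*·0.0000+(1−p*)·5.1600)/1.12=1.0531; Δ=(0.0000−5.1600)/(184.3200−130.5600)=-0.0960; B=V−Δ·S=15.7959
Node (0,0) S=128.0000: V=(p*·1.0531+(1−p*)·12.3786)/1.12=3.2516; Δ=(1.0531−12.3786)/(153.6000−108.8000)=-0.2528; B=V−Δ·S=35.6102
The time-0 hedge costs 3.2516, which is the no-arbitrage price.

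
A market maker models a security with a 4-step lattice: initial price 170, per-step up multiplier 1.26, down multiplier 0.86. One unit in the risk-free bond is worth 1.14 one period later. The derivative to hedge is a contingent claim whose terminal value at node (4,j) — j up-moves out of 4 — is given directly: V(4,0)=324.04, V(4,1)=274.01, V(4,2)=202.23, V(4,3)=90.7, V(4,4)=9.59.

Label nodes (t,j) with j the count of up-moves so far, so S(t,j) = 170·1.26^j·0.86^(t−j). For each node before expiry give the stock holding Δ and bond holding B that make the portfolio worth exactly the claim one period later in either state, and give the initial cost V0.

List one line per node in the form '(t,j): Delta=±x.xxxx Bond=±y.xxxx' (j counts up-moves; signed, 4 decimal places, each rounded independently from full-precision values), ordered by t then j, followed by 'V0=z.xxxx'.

(0,0): Delta=-0.9124 Bond=224.0812
(1,0): Delta=-1.1750 Bond=293.8391
(1,1): Delta=-0.8356 Bond=239.0013
(2,0): Delta=-1.1382 Bond=330.3457
(2,1): Delta=-1.1858 Bond=336.9612
(2,2): Delta=-0.7332 Bond=244.8187
(3,0): Delta=-1.1567 Bond=378.6004
(3,1): Delta=-1.1327 Bond=375.7342
(3,2): Delta=-1.2013 Bond=387.7364
(3,3): Delta=-0.5963 Bond=232.5320
V0=68.9682

The replicating-portfolio and risk-neutral prices coincide; use p* = (1.14−0.86)/(1.26−0.86) = 0.7000 for the latter.
Terminal payoffs: V(4,0)=324.0400, V(4,1)=274.0100, V(4,2)=202.2300, V(4,3)=90.7000, V(4,4)=9.5900
(3,0): S=108.1295. Δ = (V_up−V_dn)/(S_up−S_dn) = (274.0100−324.0400)/(136.2432−92.9914) = -1.1567. V = [p*·274.0100 + (1−p*)·324.0400]/1.14 = 253.5254. B = V − Δ·S = 378.6004.
(3,1): S=158.4223. Δ = (V_up−V_dn)/(S_up−S_dn) = (202.2300−274.0100)/(199.6121−136.2432) = -1.1327. V = [p*·202.2300 + (1−p*)·274.0100]/1.14 = 196.2842. B = V − Δ·S = 375.7342.
(3,2): S=232.1071. Δ = (V_up−V_dn)/(S_up−S_dn) = (90.7000−202.2300)/(292.4550−199.6121) = -1.2013. V = [p*·90.7000 + (1−p*)·202.2300]/1.14 = 108.9114. B = V − Δ·S = 387.7364.
(3,3): S=340.0639. Δ = (V_up−V_dn)/(S_up−S_dn) = (9.5900−90.7000)/(428.4805−292.4550) = -0.5963. V = [p*·9.5900 + (1−p*)·90.7000]/1.14 = 29.7570. B = V − Δ·S = 232.5320.
(2,0): S=125.7320. Δ = (V_up−V_dn)/(S_up−S_dn) = (196.2842−253.5254)/(158.4223−108.1295) = -1.1382. V = [p*·196.2842 + (1−p*)·253.5254]/1.14 = 187.2426. B = V − Δ·S = 330.3457.
(2,1): S=184.2120. Δ = (V_up−V_dn)/(S_up−S_dn) = (108.9114−196.2842)/(232.1071−158.4223) = -1.1858. V = [p*·108.9114 + (1−p*)·196.2842]/1.14 = 118.5292. B = V − Δ·S = 336.9612.
(2,2): S=269.8920. Δ = (V_up−V_dn)/(S_up−S_dn) = (29.7570−108.9114)/(340.0639−232.1071) = -0.7332. V = [p*·29.7570 + (1−p*)·108.9114]/1.14 = 46.9327. B = V − Δ·S = 244.8187.
(1,0): S=146.2000. Δ = (V_up−V_dn)/(S_up−S_dn) = (118.5292−187.2426)/(184.2120−125.7320) = -1.1750. V = [p*·118.5292 + (1−p*)·187.2426]/1.14 = 122.0554. B = V − Δ·S = 293.8391.
(1,1): S=214.2000. Δ = (V_up−V_dn)/(S_up−S_dn) = (46.9327−118.5292)/(269.8920−184.2120) = -0.8356. V = [p*·46.9327 + (1−p*)·118.5292]/1.14 = 60.0102. B = V − Δ·S = 239.0013.
(0,0): S=170.0000. Δ = (V_up−V_dn)/(S_up−S_dn) = (60.0102−122.0554)/(214.2000−146.2000) = -0.9124. V = [p*·60.0102 + (1−p*)·122.0554]/1.14 = 68.9682. B = V − Δ·S = 224.0812.
Each (Δ,B) replicates both successor values, so the strategy is self-financing and V0 is arbitrage-free.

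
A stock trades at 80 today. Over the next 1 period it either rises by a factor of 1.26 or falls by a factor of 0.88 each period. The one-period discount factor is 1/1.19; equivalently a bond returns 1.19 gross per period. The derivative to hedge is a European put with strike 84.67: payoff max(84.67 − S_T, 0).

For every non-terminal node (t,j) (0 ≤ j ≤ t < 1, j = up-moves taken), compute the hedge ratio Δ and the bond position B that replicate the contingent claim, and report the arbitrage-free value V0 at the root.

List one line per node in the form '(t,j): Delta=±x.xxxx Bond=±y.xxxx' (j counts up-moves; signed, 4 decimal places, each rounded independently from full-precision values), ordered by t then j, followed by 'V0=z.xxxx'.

Risk-neutral probability p* = (R−d)/(u−d) = (1.19−0.88)/(1.26−0.88) = 0.8158.
Terminal values V(1,·): V(1,0)=14.2700, V(1,1)=0.0000
(0,0): S=80.0000. Δ = (V_up−V_dn)/(S_up−S_dn) = (0.0000−14.2700)/(100.8000−70.4000) = -0.4694. V = [p*·0.0000 + (1−p*)·14.2700]/1.19 = 2.2090. B = V − Δ·S = 39.7616.
Self-financing check: at every node Δ·S+B equals the discounted successor values.

(0,0): Delta=-0.4694 Bond=39.7616
V0=2.2090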